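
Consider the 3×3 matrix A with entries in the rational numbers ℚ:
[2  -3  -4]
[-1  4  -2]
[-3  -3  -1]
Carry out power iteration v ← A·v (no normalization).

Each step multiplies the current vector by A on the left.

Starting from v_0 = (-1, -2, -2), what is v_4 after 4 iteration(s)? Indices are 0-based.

v_0 = (-1, -2, -2).
v_1 = A·v_0 = (12, -3, 11).
v_2 = A·v_1 = (-11, -46, -38).
v_3 = A·v_2 = (268, -97, 209).
v_4 = A·v_3 = (-9, -1074, -722).

v_4 = (-9, -1074, -722)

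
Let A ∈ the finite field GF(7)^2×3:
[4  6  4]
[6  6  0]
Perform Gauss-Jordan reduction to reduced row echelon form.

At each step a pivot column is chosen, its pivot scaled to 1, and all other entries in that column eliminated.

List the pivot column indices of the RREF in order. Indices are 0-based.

step 1: normalize row 0 (÷4) = (1, 5, 1)
  row 1: subtract 6×row0 = (0, 4, 1)
step 2: normalize row 1 (÷4) = (0, 1, 2)
  row 0: subtract 5×row1 = (1, 0, 5)

pivot columns: 0, 1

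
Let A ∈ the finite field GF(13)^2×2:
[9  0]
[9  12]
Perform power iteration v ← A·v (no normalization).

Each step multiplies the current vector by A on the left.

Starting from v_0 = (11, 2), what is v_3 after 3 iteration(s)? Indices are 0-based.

v_3 = (11, 10)

v_0 = (11, 2).
v_1 = A·v_0 = (8, 6).
v_2 = A·v_1 = (7, 1).
v_3 = A·v_2 = (11, 10).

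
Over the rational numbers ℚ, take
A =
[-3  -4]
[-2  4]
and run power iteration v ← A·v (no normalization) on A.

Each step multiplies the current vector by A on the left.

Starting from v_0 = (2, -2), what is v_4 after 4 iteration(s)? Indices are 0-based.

v_4 = (922, -1332)

v_0 = (2, -2).
v_1 = A·v_0 = (2, -12).
v_2 = A·v_1 = (42, -52).
v_3 = A·v_2 = (82, -292).
v_4 = A·v_3 = (922, -1332).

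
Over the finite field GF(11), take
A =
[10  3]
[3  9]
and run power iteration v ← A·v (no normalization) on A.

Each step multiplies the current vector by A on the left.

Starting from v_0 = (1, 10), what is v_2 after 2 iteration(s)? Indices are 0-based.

v_2 = (8, 0)

v_0 = (1, 10).
v_1 = A·v_0 = (7, 5).
v_2 = A·v_1 = (8, 0).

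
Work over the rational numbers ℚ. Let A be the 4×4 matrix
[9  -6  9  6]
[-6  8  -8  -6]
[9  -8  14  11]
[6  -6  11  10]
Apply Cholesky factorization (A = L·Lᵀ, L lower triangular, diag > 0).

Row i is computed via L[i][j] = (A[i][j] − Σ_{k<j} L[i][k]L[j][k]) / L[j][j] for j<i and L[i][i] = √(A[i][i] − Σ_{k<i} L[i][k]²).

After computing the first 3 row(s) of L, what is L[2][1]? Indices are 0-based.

L[2][1] = -1

Step 1: L[0][0] = √(9) = 3.
  L[1][0] = (-6) / L[0][0] = -2.
Step 2: L[1][1] = √(4) = 2.
  L[2][0] = (9) / L[0][0] = 3.
  L[2][1] = (-2) / L[1][1] = -1.
Step 3: L[2][2] = √(4) = 2.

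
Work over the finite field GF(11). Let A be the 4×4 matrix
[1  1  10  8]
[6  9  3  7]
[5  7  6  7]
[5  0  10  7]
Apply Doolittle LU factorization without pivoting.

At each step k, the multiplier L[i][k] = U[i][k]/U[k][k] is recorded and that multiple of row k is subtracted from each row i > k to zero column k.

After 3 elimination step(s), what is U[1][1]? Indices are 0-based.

Step 1: pivot at (0,0) is 1.
  row1 ← row1 − (6)·row0  ⇒  L[1][0]=6, U row1=(0, 3, 9, 3)
  row2 ← row2 − (5)·row0  ⇒  L[2][0]=5, U row2=(0, 2, 0, 0)
  row3 ← row3 − (5)·row0  ⇒  L[3][0]=5, U row3=(0, 6, 4, 0)
Step 2: pivot at (1,1) is 3.
  row2 ← row2 − (8)·row1  ⇒  L[2][1]=8, U row2=(0, 0, 5, 9)
  row3 ← row3 − (2)·row1  ⇒  L[3][1]=2, U row3=(0, 0, 8, 5)
Step 3: pivot at (2,2) is 5.
  row3 ← row3 − (6)·row2  ⇒  L[3][2]=6, U row3=(0, 0, 0, 6)

U[1][1] = 3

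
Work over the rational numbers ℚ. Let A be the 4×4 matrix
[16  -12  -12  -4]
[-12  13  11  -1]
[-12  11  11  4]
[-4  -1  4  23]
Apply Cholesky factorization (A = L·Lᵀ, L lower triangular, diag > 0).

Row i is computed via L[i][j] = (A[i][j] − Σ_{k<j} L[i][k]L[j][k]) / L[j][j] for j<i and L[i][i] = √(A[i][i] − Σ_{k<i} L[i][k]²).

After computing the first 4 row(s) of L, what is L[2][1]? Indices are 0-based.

Step 1: L[0][0] = √(16) = 4.
  L[1][0] = (-12) / L[0][0] = -3.
Step 2: L[1][1] = √(4) = 2.
  L[2][0] = (-12) / L[0][0] = -3.
  L[2][1] = (2) / L[1][1] = 1.
Step 3: L[2][2] = √(1) = 1.
  L[3][0] = (-4) / L[0][0] = -1.
  L[3][1] = (-4) / L[1][1] = -2.
  L[3][2] = (3) / L[2][2] = 3.
Step 4: L[3][3] = √(9) = 3.

L[2][1] = 1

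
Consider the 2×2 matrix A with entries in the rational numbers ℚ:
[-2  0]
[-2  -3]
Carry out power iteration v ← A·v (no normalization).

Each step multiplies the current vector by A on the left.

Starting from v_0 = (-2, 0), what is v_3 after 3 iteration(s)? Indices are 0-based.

v_3 = (16, 76)

v_0 = (-2, 0).
v_1 = A·v_0 = (4, 4).
v_2 = A·v_1 = (-8, -20).
v_3 = A·v_2 = (16, 76).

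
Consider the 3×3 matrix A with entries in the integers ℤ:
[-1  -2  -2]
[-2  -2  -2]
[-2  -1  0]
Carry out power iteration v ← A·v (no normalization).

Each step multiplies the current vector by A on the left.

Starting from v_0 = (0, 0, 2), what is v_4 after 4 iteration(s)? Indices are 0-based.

v_0 = (0, 0, 2).
v_1 = A·v_0 = (-4, -4, 0).
v_2 = A·v_1 = (12, 16, 12).
v_3 = A·v_2 = (-68, -80, -40).
v_4 = A·v_3 = (308, 376, 216).

v_4 = (308, 376, 216)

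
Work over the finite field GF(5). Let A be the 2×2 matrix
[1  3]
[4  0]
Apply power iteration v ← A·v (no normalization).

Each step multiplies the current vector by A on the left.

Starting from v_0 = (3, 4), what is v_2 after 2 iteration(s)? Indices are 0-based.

v_0 = (3, 4).
v_1 = A·v_0 = (0, 2).
v_2 = A·v_1 = (1, 0).

v_2 = (1, 0)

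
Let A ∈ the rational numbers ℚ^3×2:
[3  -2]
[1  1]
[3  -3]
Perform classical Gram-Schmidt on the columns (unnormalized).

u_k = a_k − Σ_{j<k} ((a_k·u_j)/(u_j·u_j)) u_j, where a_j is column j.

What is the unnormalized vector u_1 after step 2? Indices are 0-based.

u_1 = (4/19, 33/19, -15/19)

Step 1: u_0 = a_0 = (3, 1, 3).
Step 2: u_1 = a_1 − (-14/19)·u_0 = (4/19, 33/19, -15/19).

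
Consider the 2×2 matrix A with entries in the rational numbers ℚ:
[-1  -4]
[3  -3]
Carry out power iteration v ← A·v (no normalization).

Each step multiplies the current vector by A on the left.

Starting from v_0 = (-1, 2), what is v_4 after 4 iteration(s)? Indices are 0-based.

v_4 = (-377, -534)

v_0 = (-1, 2).
v_1 = A·v_0 = (-7, -9).
v_2 = A·v_1 = (43, 6).
v_3 = A·v_2 = (-67, 111).
v_4 = A·v_3 = (-377, -534).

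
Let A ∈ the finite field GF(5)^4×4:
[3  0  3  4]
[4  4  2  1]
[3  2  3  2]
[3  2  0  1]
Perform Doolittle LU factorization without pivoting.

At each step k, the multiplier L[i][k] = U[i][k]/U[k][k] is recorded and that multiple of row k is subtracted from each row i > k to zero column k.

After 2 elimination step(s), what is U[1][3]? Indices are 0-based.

U[1][3] = 4

k=0: U[0][0]=3
  eliminate (1,0): mult=3, new row 1: (0, 4, 3, 4); set L[1][0]=3
  eliminate (2,0): mult=1, new row 2: (0, 2, 0, 3); set L[2][0]=1
  eliminate (3,0): mult=1, new row 3: (0, 2, 2, 2); set L[3][0]=1
k=1: U[1][1]=4
  eliminate (2,1): mult=3, new row 2: (0, 0, 1, 1); set L[2][1]=3
  eliminate (3,1): mult=3, new row 3: (0, 0, 3, 0); set L[3][1]=3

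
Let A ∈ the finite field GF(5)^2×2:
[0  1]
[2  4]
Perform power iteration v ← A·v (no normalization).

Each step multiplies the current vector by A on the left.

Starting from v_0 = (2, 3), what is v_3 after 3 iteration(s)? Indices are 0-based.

v_0 = (2, 3).
v_1 = A·v_0 = (3, 1).
v_2 = A·v_1 = (1, 0).
v_3 = A·v_2 = (0, 2).

v_3 = (0, 2)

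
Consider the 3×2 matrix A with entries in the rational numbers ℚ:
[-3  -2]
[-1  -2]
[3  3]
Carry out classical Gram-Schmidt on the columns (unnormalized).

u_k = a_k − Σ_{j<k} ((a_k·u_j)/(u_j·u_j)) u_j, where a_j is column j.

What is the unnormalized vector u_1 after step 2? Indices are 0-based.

u_1 = (13/19, -21/19, 6/19)

Step 1: u_0 = a_0 = (-3, -1, 3).
Step 2: u_1 = a_1 − (17/19)·u_0 = (13/19, -21/19, 6/19).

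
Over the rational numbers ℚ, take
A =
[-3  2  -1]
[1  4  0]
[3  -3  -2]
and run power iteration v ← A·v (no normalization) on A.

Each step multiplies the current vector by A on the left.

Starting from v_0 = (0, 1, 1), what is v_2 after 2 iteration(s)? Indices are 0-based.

v_0 = (0, 1, 1).
v_1 = A·v_0 = (1, 4, -5).
v_2 = A·v_1 = (10, 17, 1).

v_2 = (10, 17, 1)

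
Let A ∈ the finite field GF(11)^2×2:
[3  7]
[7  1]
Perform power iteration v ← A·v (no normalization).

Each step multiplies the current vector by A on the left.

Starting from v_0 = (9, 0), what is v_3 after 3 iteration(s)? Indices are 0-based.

v_3 = (8, 1)

v_0 = (9, 0).
v_1 = A·v_0 = (5, 8).
v_2 = A·v_1 = (5, 10).
v_3 = A·v_2 = (8, 1).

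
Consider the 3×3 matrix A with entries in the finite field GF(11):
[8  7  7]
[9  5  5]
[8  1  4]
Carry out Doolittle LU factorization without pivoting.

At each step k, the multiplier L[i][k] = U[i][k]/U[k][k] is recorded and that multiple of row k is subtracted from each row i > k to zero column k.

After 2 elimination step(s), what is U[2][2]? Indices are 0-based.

U[2][2] = 3

Step 1: pivot at (0,0) is 8.
  row1 ← row1 − (8)·row0  ⇒  L[1][0]=8, U row1=(0, 4, 4)
  row2 ← row2 − (1)·row0  ⇒  L[2][0]=1, U row2=(0, 5, 8)
Step 2: pivot at (1,1) is 4.
  row2 ← row2 − (4)·row1  ⇒  L[2][1]=4, U row2=(0, 0, 3)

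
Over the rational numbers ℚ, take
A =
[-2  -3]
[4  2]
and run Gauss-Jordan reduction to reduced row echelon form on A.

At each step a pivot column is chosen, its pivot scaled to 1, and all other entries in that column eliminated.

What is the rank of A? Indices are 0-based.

[1] R0 /= -2  ⇒  (1, 3/2)
     R1 -= 4·R0  ⇒  (0, -4)
[2] R1 /= -4  ⇒  (0, 1)
     R0 -= 3/2·R1  ⇒  (1, 0)

rank = 2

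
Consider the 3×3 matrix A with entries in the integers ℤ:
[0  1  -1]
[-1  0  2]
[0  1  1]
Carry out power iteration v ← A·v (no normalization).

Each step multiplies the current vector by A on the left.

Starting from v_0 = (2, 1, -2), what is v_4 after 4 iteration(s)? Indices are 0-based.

v_4 = (3, -26, -21)

v_0 = (2, 1, -2).
v_1 = A·v_0 = (3, -6, -1).
v_2 = A·v_1 = (-5, -5, -7).
v_3 = A·v_2 = (2, -9, -12).
v_4 = A·v_3 = (3, -26, -21).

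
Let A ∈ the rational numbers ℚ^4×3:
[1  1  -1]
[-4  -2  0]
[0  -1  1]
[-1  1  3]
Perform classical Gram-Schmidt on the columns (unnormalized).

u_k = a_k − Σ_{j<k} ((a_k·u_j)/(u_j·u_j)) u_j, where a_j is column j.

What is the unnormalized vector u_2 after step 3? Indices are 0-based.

u_2 = (-38/31, -22/31, 56/31, 50/31)

Step 1: u_0 = a_0 = (1, -4, 0, -1).
Step 2: u_1 = a_1 − (4/9)·u_0 = (5/9, -2/9, -1, 13/9).
Step 3: u_2 = a_2 − (-2/9)·u_0 − (25/31)·u_1 = (-38/31, -22/31, 56/31, 50/31).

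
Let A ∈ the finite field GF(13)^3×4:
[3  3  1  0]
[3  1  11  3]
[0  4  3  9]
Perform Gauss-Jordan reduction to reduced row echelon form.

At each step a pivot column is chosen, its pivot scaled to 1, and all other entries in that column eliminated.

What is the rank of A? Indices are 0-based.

rank = 3

step 1: normalize row 0 (÷3) = (1, 1, 9, 0)
  row 1: subtract 3×row0 = (0, 11, 10, 3)
step 2: normalize row 1 (÷11) = (0, 1, 8, 5)
  row 0: subtract 1×row1 = (1, 0, 1, 8)
  row 2: subtract 4×row1 = (0, 0, 10, 2)
step 3: normalize row 2 (÷10) = (0, 0, 1, 8)
  row 0: subtract 1×row2 = (1, 0, 0, 0)
  row 1: subtract 8×row2 = (0, 1, 0, 6)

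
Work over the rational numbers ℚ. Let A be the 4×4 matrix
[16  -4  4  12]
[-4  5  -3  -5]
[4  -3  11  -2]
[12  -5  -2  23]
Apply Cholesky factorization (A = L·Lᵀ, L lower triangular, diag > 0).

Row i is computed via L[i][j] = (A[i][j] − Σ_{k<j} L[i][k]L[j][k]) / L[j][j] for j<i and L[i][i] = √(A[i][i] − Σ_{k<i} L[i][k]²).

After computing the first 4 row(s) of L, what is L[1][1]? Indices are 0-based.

L[1][1] = 2

Step 1: L[0][0] = √(16) = 4.
  L[1][0] = (-4) / L[0][0] = -1.
Step 2: L[1][1] = √(4) = 2.
  L[2][0] = (4) / L[0][0] = 1.
  L[2][1] = (-2) / L[1][1] = -1.
Step 3: L[2][2] = √(9) = 3.
  L[3][0] = (12) / L[0][0] = 3.
  L[3][1] = (-2) / L[1][1] = -1.
  L[3][2] = (-6) / L[2][2] = -2.
Step 4: L[3][3] = √(9) = 3.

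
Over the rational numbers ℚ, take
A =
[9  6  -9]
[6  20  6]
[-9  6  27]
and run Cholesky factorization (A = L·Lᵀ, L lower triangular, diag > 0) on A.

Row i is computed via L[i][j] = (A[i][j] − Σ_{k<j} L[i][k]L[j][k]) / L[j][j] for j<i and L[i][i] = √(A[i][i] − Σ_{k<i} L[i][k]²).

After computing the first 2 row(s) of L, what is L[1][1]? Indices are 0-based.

L[1][1] = 4

Step 1: L[0][0] = √(9) = 3.
  L[1][0] = (6) / L[0][0] = 2.
Step 2: L[1][1] = √(16) = 4.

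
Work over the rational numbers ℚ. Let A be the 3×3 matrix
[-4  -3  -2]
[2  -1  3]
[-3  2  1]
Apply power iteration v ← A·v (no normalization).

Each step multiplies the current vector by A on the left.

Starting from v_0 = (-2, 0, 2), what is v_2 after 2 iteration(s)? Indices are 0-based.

v_0 = (-2, 0, 2).
v_1 = A·v_0 = (4, 2, 8).
v_2 = A·v_1 = (-38, 30, 0).

v_2 = (-38, 30, 0)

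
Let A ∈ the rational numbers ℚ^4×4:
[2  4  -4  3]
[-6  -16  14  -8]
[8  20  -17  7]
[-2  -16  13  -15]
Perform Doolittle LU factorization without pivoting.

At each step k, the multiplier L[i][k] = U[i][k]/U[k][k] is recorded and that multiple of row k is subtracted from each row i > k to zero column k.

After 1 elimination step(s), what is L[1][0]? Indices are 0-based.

[col 0] pivot 2
  R1 -= -3*R0 → (0, -4, 2, 1)  (L[1][0] := -3)
  R2 -= 4*R0 → (0, 4, -1, -5)  (L[2][0] := 4)
  R3 -= -1*R0 → (0, -12, 9, -12)  (L[3][0] := -1)

L[1][0] = -3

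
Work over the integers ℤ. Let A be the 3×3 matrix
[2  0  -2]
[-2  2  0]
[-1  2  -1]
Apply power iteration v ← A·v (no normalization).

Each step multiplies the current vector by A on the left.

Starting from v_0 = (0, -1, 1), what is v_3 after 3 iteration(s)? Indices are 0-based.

v_0 = (0, -1, 1).
v_1 = A·v_0 = (-2, -2, -3).
v_2 = A·v_1 = (2, 0, 1).
v_3 = A·v_2 = (2, -4, -3).

v_3 = (2, -4, -3)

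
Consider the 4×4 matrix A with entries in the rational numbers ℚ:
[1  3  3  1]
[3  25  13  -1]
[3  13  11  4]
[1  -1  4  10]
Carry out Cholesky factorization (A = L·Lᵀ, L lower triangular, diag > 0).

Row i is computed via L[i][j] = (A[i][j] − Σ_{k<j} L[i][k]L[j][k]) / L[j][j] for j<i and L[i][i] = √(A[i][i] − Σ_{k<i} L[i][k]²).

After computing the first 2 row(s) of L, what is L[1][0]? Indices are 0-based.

Step 1: L[0][0] = √(1) = 1.
  L[1][0] = (3) / L[0][0] = 3.
Step 2: L[1][1] = √(16) = 4.

L[1][0] = 3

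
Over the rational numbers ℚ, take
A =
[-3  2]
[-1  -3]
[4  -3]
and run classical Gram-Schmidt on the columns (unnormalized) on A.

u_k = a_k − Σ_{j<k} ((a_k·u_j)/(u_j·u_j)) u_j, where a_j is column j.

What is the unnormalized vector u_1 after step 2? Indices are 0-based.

Step 1: u_0 = a_0 = (-3, -1, 4).
Step 2: u_1 = a_1 − (-15/26)·u_0 = (7/26, -93/26, -9/13).

u_1 = (7/26, -93/26, -9/13)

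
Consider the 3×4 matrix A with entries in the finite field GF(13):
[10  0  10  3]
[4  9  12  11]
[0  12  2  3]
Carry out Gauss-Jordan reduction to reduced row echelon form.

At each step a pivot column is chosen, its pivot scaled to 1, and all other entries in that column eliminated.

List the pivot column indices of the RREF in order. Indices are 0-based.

pivot columns: 0, 1, 3

step 1: normalize row 0 (÷10) = (1, 0, 1, 12)
  row 1: subtract 4×row0 = (0, 9, 8, 2)
step 2: normalize row 1 (÷9) = (0, 1, 11, 6)
  row 2: subtract 12×row1 = (0, 0, 0, 9)
skip col 2 (zero from row 2)
step 3: normalize row 2 (÷9) = (0, 0, 0, 1)
  row 0: subtract 12×row2 = (1, 0, 1, 0)
  row 1: subtract 6×row2 = (0, 1, 11, 0)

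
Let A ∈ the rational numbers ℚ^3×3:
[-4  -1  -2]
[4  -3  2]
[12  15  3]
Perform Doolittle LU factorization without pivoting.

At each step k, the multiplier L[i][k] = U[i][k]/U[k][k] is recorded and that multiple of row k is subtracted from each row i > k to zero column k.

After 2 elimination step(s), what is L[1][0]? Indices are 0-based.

[col 0] pivot -4
  R1 -= -1*R0 → (0, -4, 0)  (L[1][0] := -1)
  R2 -= -3*R0 → (0, 12, -3)  (L[2][0] := -3)
[col 1] pivot -4
  R2 -= -3*R1 → (0, 0, -3)  (L[2][1] := -3)

L[1][0] = -1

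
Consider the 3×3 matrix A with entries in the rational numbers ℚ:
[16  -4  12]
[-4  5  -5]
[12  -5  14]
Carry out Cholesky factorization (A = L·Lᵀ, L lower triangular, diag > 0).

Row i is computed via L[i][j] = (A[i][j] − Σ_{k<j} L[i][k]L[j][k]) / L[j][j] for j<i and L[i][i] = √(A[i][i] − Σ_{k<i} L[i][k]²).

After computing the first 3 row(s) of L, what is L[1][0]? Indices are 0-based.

Step 1: L[0][0] = √(16) = 4.
  L[1][0] = (-4) / L[0][0] = -1.
Step 2: L[1][1] = √(4) = 2.
  L[2][0] = (12) / L[0][0] = 3.
  L[2][1] = (-2) / L[1][1] = -1.
Step 3: L[2][2] = √(4) = 2.

L[1][0] = -1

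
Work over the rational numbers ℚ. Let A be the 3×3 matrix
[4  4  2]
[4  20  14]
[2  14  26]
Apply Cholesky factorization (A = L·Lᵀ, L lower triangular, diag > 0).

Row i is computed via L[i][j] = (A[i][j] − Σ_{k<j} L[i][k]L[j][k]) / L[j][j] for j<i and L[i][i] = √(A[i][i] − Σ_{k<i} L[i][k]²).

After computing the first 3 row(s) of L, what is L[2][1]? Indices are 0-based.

L[2][1] = 3

Step 1: L[0][0] = √(4) = 2.
  L[1][0] = (4) / L[0][0] = 2.
Step 2: L[1][1] = √(16) = 4.
  L[2][0] = (2) / L[0][0] = 1.
  L[2][1] = (12) / L[1][1] = 3.
Step 3: L[2][2] = √(16) = 4.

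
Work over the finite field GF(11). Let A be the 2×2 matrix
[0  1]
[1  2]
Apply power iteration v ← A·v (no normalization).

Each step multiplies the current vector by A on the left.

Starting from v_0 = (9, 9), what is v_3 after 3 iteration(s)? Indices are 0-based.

v_3 = (8, 10)

v_0 = (9, 9).
v_1 = A·v_0 = (9, 5).
v_2 = A·v_1 = (5, 8).
v_3 = A·v_2 = (8, 10).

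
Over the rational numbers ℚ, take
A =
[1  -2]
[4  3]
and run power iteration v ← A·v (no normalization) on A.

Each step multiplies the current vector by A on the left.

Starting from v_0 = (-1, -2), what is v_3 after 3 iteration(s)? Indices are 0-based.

v_0 = (-1, -2).
v_1 = A·v_0 = (3, -10).
v_2 = A·v_1 = (23, -18).
v_3 = A·v_2 = (59, 38).

v_3 = (59, 38)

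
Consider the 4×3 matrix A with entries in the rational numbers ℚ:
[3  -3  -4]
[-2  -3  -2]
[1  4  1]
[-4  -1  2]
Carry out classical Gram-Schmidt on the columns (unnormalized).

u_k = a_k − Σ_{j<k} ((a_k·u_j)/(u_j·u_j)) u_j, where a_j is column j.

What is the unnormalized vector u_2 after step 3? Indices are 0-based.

Step 1: u_0 = a_0 = (3, -2, 1, -4).
Step 2: u_1 = a_1 − (1/6)·u_0 = (-7/2, -8/3, 23/6, -1/3).
Step 3: u_2 = a_2 − (-1/2)·u_0 − (27/41)·u_1 = (-8/41, -51/41, -42/41, 9/41).

u_2 = (-8/41, -51/41, -42/41, 9/41)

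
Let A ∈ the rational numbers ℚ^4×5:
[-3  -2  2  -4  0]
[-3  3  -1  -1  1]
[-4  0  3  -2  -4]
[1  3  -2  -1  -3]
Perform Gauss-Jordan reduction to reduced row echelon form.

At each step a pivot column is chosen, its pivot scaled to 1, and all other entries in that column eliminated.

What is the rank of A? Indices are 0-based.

rank = 4

pivot(0,0)=-3: scale R0 → (1, 2/3, -2/3, 4/3, 0)
  clear (1,0): R1 −= (-3)R0 → (0, 5, -3, 3, 1)
  clear (2,0): R2 −= (-4)R0 → (0, 8/3, 1/3, 10/3, -4)
  clear (3,0): R3 −= (1)R0 → (0, 7/3, -4/3, -7/3, -3)
pivot(1,1)=5: scale R1 → (0, 1, -3/5, 3/5, 1/5)
  clear (0,1): R0 −= (2/3)R1 → (1, 0, -4/15, 14/15, -2/15)
  clear (2,1): R2 −= (8/3)R1 → (0, 0, 29/15, 26/15, -68/15)
  clear (3,1): R3 −= (7/3)R1 → (0, 0, 1/15, -56/15, -52/15)
pivot(2,2)=29/15: scale R2 → (0, 0, 1, 26/29, -68/29)
  clear (0,2): R0 −= (-4/15)R2 → (1, 0, 0, 34/29, -22/29)
  clear (1,2): R1 −= (-3/5)R2 → (0, 1, 0, 33/29, -35/29)
  clear (3,2): R3 −= (1/15)R2 → (0, 0, 0, -110/29, -96/29)
pivot(3,3)=-110/29: scale R3 → (0, 0, 0, 1, 48/55)
  clear (0,3): R0 −= (34/29)R3 → (1, 0, 0, 0, -98/55)
  clear (1,3): R1 −= (33/29)R3 → (0, 1, 0, 0, -11/5)
  clear (2,3): R2 −= (26/29)R3 → (0, 0, 1, 0, -172/55)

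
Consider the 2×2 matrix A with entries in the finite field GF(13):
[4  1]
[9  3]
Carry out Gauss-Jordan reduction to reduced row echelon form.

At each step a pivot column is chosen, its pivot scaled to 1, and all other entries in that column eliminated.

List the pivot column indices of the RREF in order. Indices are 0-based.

pivot columns: 0, 1

[1] R0 /= 4  ⇒  (1, 10)
     R1 -= 9·R0  ⇒  (0, 4)
[2] R1 /= 4  ⇒  (0, 1)
     R0 -= 10·R1  ⇒  (1, 0)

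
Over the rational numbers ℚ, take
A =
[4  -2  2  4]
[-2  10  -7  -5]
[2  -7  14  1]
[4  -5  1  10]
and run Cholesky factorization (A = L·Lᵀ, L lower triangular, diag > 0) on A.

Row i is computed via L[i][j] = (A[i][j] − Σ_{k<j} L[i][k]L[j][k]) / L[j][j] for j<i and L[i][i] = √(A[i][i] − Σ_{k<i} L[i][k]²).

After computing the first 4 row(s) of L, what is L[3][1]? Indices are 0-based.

Step 1: L[0][0] = √(4) = 2.
  L[1][0] = (-2) / L[0][0] = -1.
Step 2: L[1][1] = √(9) = 3.
  L[2][0] = (2) / L[0][0] = 1.
  L[2][1] = (-6) / L[1][1] = -2.
Step 3: L[2][2] = √(9) = 3.
  L[3][0] = (4) / L[0][0] = 2.
  L[3][1] = (-3) / L[1][1] = -1.
  L[3][2] = (-3) / L[2][2] = -1.
Step 4: L[3][3] = √(4) = 2.

L[3][1] = -1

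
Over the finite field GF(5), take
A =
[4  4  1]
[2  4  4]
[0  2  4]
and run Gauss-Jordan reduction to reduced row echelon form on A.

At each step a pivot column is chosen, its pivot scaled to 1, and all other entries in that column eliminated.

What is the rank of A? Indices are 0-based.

pivot(0,0)=4: scale R0 → (1, 1, 4)
  clear (1,0): R1 −= (2)R0 → (0, 2, 1)
pivot(1,1)=2: scale R1 → (0, 1, 3)
  clear (0,1): R0 −= (1)R1 → (1, 0, 1)
  clear (2,1): R2 −= (2)R1 → (0, 0, 3)
pivot(2,2)=3: scale R2 → (0, 0, 1)
  clear (0,2): R0 −= (1)R2 → (1, 0, 0)
  clear (1,2): R1 −= (3)R2 → (0, 1, 0)

rank = 3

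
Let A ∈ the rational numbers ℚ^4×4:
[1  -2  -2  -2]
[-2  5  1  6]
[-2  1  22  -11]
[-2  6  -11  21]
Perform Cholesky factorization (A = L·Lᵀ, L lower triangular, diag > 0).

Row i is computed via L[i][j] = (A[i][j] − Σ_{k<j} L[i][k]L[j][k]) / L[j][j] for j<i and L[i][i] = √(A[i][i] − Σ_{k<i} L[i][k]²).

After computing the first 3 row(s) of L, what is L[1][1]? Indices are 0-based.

Step 1: L[0][0] = √(1) = 1.
  L[1][0] = (-2) / L[0][0] = -2.
Step 2: L[1][1] = √(1) = 1.
  L[2][0] = (-2) / L[0][0] = -2.
  L[2][1] = (-3) / L[1][1] = -3.
Step 3: L[2][2] = √(9) = 3.

L[1][1] = 1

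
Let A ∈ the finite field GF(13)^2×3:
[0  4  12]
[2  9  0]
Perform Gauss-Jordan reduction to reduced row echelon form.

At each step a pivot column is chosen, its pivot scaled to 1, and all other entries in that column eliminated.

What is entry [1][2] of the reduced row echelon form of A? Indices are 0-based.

M[1][2] = 3

[1] R0 <-> R1
[1] R0 /= 2  ⇒  (1, 11, 0)
[2] R1 /= 4  ⇒  (0, 1, 3)
     R0 -= 11·R1  ⇒  (1, 0, 6)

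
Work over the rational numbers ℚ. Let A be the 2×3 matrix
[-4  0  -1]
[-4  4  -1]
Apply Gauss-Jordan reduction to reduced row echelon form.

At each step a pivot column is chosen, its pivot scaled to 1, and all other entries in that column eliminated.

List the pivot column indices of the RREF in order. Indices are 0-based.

pivot(0,0)=-4: scale R0 → (1, 0, 1/4)
  clear (1,0): R1 −= (-4)R0 → (0, 4, 0)
pivot(1,1)=4: scale R1 → (0, 1, 0)

pivot columns: 0, 1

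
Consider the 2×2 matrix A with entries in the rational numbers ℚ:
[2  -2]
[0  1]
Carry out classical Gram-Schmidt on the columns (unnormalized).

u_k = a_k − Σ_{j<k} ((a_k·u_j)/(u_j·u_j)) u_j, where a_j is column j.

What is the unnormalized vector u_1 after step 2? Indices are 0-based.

u_1 = (0, 1)

Step 1: u_0 = a_0 = (2, 0).
Step 2: u_1 = a_1 − (-1)·u_0 = (0, 1).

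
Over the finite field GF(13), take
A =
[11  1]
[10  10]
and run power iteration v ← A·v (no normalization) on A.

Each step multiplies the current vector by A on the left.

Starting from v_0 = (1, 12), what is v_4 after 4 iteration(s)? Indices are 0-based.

v_0 = (1, 12).
v_1 = A·v_0 = (10, 0).
v_2 = A·v_1 = (6, 9).
v_3 = A·v_2 = (10, 7).
v_4 = A·v_3 = (0, 1).

v_4 = (0, 1)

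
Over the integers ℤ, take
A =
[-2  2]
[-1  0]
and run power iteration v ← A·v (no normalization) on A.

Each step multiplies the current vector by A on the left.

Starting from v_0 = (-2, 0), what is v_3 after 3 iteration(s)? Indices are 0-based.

v_0 = (-2, 0).
v_1 = A·v_0 = (4, 2).
v_2 = A·v_1 = (-4, -4).
v_3 = A·v_2 = (0, 4).

v_3 = (0, 4)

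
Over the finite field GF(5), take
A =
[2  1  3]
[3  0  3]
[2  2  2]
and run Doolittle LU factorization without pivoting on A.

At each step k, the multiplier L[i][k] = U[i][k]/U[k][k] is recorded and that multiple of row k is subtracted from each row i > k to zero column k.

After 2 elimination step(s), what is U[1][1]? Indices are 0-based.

U[1][1] = 1

Step 1: pivot at (0,0) is 2.
  row1 ← row1 − (4)·row0  ⇒  L[1][0]=4, U row1=(0, 1, 1)
  row2 ← row2 − (1)·row0  ⇒  L[2][0]=1, U row2=(0, 1, 4)
Step 2: pivot at (1,1) is 1.
  row2 ← row2 − (1)·row1  ⇒  L[2][1]=1, U row2=(0, 0, 3)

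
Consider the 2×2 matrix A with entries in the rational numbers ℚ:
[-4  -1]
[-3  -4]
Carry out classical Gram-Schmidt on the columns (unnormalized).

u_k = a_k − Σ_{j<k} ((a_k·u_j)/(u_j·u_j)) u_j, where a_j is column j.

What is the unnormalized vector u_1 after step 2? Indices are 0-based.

Step 1: u_0 = a_0 = (-4, -3).
Step 2: u_1 = a_1 − (16/25)·u_0 = (39/25, -52/25).

u_1 = (39/25, -52/25)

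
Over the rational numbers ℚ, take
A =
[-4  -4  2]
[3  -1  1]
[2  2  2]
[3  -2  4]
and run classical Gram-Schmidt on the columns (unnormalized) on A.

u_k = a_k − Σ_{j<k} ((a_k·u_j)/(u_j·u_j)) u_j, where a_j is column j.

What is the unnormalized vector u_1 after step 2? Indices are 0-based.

u_1 = (-54/19, -71/38, 27/19, -109/38)

Step 1: u_0 = a_0 = (-4, 3, 2, 3).
Step 2: u_1 = a_1 − (11/38)·u_0 = (-54/19, -71/38, 27/19, -109/38).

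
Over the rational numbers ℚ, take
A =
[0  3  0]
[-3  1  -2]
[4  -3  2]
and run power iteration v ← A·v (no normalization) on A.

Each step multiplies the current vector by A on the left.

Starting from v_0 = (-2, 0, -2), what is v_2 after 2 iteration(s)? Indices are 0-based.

v_2 = (30, 34, -54)

v_0 = (-2, 0, -2).
v_1 = A·v_0 = (0, 10, -12).
v_2 = A·v_1 = (30, 34, -54).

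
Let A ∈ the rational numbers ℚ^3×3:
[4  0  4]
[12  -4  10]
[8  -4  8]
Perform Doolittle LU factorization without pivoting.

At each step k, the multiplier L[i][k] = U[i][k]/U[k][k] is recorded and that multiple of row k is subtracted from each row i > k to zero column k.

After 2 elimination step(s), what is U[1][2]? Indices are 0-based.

Step 1: pivot at (0,0) is 4.
  row1 ← row1 − (3)·row0  ⇒  L[1][0]=3, U row1=(0, -4, -2)
  row2 ← row2 − (2)·row0  ⇒  L[2][0]=2, U row2=(0, -4, 0)
Step 2: pivot at (1,1) is -4.
  row2 ← row2 − (1)·row1  ⇒  L[2][1]=1, U row2=(0, 0, 2)

U[1][2] = -2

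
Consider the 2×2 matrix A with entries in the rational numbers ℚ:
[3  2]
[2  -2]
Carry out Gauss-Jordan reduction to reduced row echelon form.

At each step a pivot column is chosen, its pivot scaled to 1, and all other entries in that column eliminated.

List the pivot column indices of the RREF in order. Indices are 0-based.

pivot columns: 0, 1

[1] R0 /= 3  ⇒  (1, 2/3)
     R1 -= 2·R0  ⇒  (0, -10/3)
[2] R1 /= -10/3  ⇒  (0, 1)
     R0 -= 2/3·R1  ⇒  (1, 0)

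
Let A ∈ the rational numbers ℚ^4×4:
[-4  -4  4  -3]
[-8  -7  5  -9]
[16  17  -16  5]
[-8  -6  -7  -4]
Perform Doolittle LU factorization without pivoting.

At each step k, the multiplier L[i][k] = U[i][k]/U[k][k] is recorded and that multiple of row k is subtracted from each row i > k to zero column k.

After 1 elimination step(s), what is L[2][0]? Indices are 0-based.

Step 1: pivot at (0,0) is -4.
  row1 ← row1 − (2)·row0  ⇒  L[1][0]=2, U row1=(0, 1, -3, -3)
  row2 ← row2 − (-4)·row0  ⇒  L[2][0]=-4, U row2=(0, 1, 0, -7)
  row3 ← row3 − (2)·row0  ⇒  L[3][0]=2, U row3=(0, 2, -15, 2)

L[2][0] = -4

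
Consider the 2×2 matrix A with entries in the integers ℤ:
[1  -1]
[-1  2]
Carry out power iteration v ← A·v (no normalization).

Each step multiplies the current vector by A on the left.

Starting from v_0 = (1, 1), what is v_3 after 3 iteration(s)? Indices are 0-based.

v_0 = (1, 1).
v_1 = A·v_0 = (0, 1).
v_2 = A·v_1 = (-1, 2).
v_3 = A·v_2 = (-3, 5).

v_3 = (-3, 5)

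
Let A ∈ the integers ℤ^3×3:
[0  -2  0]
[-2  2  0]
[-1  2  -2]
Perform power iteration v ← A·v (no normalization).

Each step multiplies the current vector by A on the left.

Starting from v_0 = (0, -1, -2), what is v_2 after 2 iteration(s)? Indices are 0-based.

v_0 = (0, -1, -2).
v_1 = A·v_0 = (2, -2, 2).
v_2 = A·v_1 = (4, -8, -10).

v_2 = (4, -8, -10)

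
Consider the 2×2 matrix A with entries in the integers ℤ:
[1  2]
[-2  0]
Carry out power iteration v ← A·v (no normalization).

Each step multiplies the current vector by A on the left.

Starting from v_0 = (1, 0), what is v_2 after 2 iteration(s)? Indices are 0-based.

v_2 = (-3, -2)

v_0 = (1, 0).
v_1 = A·v_0 = (1, -2).
v_2 = A·v_1 = (-3, -2).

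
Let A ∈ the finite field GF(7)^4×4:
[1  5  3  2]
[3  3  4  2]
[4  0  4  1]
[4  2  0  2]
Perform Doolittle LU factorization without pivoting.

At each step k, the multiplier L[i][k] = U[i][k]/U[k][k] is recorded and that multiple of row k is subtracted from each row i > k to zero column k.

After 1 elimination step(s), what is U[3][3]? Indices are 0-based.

k=0: U[0][0]=1
  eliminate (1,0): mult=3, new row 1: (0, 2, 2, 3); set L[1][0]=3
  eliminate (2,0): mult=4, new row 2: (0, 1, 6, 0); set L[2][0]=4
  eliminate (3,0): mult=4, new row 3: (0, 3, 2, 1); set L[3][0]=4

U[3][3] = 1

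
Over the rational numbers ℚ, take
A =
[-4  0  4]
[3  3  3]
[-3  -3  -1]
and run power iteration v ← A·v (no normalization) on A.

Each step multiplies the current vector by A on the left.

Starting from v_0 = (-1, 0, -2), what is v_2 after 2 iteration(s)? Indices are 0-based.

v_2 = (36, -24, 34)

v_0 = (-1, 0, -2).
v_1 = A·v_0 = (-4, -9, 5).
v_2 = A·v_1 = (36, -24, 34).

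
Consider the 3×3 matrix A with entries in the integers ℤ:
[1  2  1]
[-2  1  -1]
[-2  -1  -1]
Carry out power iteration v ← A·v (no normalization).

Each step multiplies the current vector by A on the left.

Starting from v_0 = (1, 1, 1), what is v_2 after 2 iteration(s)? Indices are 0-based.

v_2 = (-4, -6, -2)

v_0 = (1, 1, 1).
v_1 = A·v_0 = (4, -2, -4).
v_2 = A·v_1 = (-4, -6, -2).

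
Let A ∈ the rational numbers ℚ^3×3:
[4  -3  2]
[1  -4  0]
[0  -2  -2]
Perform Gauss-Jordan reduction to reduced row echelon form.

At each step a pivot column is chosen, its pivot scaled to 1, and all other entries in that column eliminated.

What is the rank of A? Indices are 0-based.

rank = 3

step 1: normalize row 0 (÷4) = (1, -3/4, 1/2)
  row 1: subtract 1×row0 = (0, -13/4, -1/2)
step 2: normalize row 1 (÷-13/4) = (0, 1, 2/13)
  row 0: subtract -3/4×row1 = (1, 0, 8/13)
  row 2: subtract -2×row1 = (0, 0, -22/13)
step 3: normalize row 2 (÷-22/13) = (0, 0, 1)
  row 0: subtract 8/13×row2 = (1, 0, 0)
  row 1: subtract 2/13×row2 = (0, 1, 0)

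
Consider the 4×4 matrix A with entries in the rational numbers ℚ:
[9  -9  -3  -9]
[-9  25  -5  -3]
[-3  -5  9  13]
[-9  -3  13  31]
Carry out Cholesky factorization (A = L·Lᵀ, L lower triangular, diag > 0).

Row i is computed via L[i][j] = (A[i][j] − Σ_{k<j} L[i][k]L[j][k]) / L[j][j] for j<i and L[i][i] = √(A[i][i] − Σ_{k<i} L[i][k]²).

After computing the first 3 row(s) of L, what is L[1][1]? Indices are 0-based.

Step 1: L[0][0] = √(9) = 3.
  L[1][0] = (-9) / L[0][0] = -3.
Step 2: L[1][1] = √(16) = 4.
  L[2][0] = (-3) / L[0][0] = -1.
  L[2][1] = (-8) / L[1][1] = -2.
Step 3: L[2][2] = √(4) = 2.

L[1][1] = 4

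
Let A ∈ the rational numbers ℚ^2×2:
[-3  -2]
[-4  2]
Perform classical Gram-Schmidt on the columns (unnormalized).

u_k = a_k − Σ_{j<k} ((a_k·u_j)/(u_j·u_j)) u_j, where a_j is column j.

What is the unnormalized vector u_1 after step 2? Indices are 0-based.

u_1 = (-56/25, 42/25)

Step 1: u_0 = a_0 = (-3, -4).
Step 2: u_1 = a_1 − (-2/25)·u_0 = (-56/25, 42/25).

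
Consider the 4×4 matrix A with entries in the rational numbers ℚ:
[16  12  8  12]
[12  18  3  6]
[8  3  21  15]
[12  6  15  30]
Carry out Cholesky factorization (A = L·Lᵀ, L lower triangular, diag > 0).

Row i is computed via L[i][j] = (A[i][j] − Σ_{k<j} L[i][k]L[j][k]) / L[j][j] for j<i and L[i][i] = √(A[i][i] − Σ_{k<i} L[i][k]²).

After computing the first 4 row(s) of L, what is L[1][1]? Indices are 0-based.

L[1][1] = 3

Step 1: L[0][0] = √(16) = 4.
  L[1][0] = (12) / L[0][0] = 3.
Step 2: L[1][1] = √(9) = 3.
  L[2][0] = (8) / L[0][0] = 2.
  L[2][1] = (-3) / L[1][1] = -1.
Step 3: L[2][2] = √(16) = 4.
  L[3][0] = (12) / L[0][0] = 3.
  L[3][1] = (-3) / L[1][1] = -1.
  L[3][2] = (8) / L[2][2] = 2.
Step 4: L[3][3] = √(16) = 4.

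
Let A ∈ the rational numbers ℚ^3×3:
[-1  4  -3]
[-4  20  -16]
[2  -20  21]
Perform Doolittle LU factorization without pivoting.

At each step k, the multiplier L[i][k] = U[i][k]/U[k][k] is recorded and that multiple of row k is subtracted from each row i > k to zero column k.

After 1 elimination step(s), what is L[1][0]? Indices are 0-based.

L[1][0] = 4

Step 1: pivot at (0,0) is -1.
  row1 ← row1 − (4)·row0  ⇒  L[1][0]=4, U row1=(0, 4, -4)
  row2 ← row2 − (-2)·row0  ⇒  L[2][0]=-2, U row2=(0, -12, 15)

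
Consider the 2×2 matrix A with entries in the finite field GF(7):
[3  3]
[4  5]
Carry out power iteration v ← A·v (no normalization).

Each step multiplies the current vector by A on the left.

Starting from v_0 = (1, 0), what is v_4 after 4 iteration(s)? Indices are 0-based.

v_0 = (1, 0).
v_1 = A·v_0 = (3, 4).
v_2 = A·v_1 = (0, 4).
v_3 = A·v_2 = (5, 6).
v_4 = A·v_3 = (5, 1).

v_4 = (5, 1)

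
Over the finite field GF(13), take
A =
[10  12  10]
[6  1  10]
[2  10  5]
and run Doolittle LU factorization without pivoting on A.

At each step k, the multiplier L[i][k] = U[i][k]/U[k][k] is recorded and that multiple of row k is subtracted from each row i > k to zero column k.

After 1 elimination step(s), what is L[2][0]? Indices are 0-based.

L[2][0] = 8

Step 1: pivot at (0,0) is 10.
  row1 ← row1 − (11)·row0  ⇒  L[1][0]=11, U row1=(0, 12, 4)
  row2 ← row2 − (8)·row0  ⇒  L[2][0]=8, U row2=(0, 5, 3)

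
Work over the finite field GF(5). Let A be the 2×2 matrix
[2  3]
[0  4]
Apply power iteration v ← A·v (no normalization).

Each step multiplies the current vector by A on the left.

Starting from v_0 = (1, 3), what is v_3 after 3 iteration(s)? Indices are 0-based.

v_3 = (0, 2)

v_0 = (1, 3).
v_1 = A·v_0 = (1, 2).
v_2 = A·v_1 = (3, 3).
v_3 = A·v_2 = (0, 2).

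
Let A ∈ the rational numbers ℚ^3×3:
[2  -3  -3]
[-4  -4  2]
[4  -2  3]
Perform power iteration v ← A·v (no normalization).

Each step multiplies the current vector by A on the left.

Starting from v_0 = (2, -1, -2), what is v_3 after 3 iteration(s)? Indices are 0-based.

v_3 = (-128, 56, 416)

v_0 = (2, -1, -2).
v_1 = A·v_0 = (13, -8, 4).
v_2 = A·v_1 = (38, -12, 80).
v_3 = A·v_2 = (-128, 56, 416).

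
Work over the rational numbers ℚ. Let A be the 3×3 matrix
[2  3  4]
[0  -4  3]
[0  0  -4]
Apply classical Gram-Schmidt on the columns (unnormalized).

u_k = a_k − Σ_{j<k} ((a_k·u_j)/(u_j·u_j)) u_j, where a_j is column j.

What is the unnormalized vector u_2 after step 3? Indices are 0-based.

Step 1: u_0 = a_0 = (2, 0, 0).
Step 2: u_1 = a_1 − (3/2)·u_0 = (0, -4, 0).
Step 3: u_2 = a_2 − (2)·u_0 − (-3/4)·u_1 = (0, 0, -4).

u_2 = (0, 0, -4)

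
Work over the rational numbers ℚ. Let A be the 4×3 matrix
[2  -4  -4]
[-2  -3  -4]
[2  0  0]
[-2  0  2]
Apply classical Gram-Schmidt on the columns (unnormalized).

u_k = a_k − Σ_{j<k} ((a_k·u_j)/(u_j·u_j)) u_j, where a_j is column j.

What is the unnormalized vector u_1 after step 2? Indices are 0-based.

u_1 = (-15/4, -13/4, 1/4, -1/4)

Step 1: u_0 = a_0 = (2, -2, 2, -2).
Step 2: u_1 = a_1 − (-1/8)·u_0 = (-15/4, -13/4, 1/4, -1/4).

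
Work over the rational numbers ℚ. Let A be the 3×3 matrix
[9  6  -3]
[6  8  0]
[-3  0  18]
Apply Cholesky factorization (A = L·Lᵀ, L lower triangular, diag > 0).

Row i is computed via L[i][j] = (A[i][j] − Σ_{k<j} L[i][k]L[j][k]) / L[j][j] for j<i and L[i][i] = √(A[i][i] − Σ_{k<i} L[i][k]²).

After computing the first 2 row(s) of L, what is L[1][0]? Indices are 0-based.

Step 1: L[0][0] = √(9) = 3.
  L[1][0] = (6) / L[0][0] = 2.
Step 2: L[1][1] = √(4) = 2.

L[1][0] = 2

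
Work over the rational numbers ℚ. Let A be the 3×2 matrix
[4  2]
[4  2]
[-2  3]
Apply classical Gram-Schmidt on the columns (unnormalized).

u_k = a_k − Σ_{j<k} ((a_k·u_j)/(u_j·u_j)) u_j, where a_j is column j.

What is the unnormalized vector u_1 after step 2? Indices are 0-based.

u_1 = (8/9, 8/9, 32/9)

Step 1: u_0 = a_0 = (4, 4, -2).
Step 2: u_1 = a_1 − (5/18)·u_0 = (8/9, 8/9, 32/9).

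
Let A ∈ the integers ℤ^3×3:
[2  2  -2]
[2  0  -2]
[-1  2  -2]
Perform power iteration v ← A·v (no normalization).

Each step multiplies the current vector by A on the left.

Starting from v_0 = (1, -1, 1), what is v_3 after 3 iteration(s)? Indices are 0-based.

v_3 = (0, -12, -18)

v_0 = (1, -1, 1).
v_1 = A·v_0 = (-2, 0, -5).
v_2 = A·v_1 = (6, 6, 12).
v_3 = A·v_2 = (0, -12, -18).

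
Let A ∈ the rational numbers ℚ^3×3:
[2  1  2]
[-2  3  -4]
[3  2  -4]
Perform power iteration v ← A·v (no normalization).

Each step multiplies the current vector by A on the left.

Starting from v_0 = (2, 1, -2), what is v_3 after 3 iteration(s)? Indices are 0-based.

v_0 = (2, 1, -2).
v_1 = A·v_0 = (1, 7, 16).
v_2 = A·v_1 = (41, -45, -47).
v_3 = A·v_2 = (-57, -29, 221).

v_3 = (-57, -29, 221)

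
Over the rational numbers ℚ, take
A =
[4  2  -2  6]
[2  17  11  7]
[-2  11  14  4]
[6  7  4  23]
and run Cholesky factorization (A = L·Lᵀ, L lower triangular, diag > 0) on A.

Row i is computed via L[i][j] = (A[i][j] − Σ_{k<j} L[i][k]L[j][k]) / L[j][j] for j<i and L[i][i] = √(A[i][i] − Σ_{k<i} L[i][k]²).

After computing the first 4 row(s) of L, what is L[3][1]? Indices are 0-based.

Step 1: L[0][0] = √(4) = 2.
  L[1][0] = (2) / L[0][0] = 1.
Step 2: L[1][1] = √(16) = 4.
  L[2][0] = (-2) / L[0][0] = -1.
  L[2][1] = (12) / L[1][1] = 3.
Step 3: L[2][2] = √(4) = 2.
  L[3][0] = (6) / L[0][0] = 3.
  L[3][1] = (4) / L[1][1] = 1.
  L[3][2] = (4) / L[2][2] = 2.
Step 4: L[3][3] = √(9) = 3.

L[3][1] = 1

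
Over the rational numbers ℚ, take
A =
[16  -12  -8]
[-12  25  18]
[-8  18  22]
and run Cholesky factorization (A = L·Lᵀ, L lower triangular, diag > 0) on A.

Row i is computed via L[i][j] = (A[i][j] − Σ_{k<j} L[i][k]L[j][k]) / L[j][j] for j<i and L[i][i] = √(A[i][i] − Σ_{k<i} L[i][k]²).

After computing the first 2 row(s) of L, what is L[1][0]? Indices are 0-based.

L[1][0] = -3

Step 1: L[0][0] = √(16) = 4.
  L[1][0] = (-12) / L[0][0] = -3.
Step 2: L[1][1] = √(16) = 4.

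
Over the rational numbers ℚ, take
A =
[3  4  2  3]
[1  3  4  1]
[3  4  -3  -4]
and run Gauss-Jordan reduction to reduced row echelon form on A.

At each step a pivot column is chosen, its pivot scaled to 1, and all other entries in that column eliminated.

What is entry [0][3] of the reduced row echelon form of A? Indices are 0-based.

[1] R0 /= 3  ⇒  (1, 4/3, 2/3, 1)
     R1 -= 1·R0  ⇒  (0, 5/3, 10/3, 0)
     R2 -= 3·R0  ⇒  (0, 0, -5, -7)
[2] R1 /= 5/3  ⇒  (0, 1, 2, 0)
     R0 -= 4/3·R1  ⇒  (1, 0, -2, 1)
[3] R2 /= -5  ⇒  (0, 0, 1, 7/5)
     R0 -= -2·R2  ⇒  (1, 0, 0, 19/5)
     R1 -= 2·R2  ⇒  (0, 1, 0, -14/5)

M[0][3] = 19/5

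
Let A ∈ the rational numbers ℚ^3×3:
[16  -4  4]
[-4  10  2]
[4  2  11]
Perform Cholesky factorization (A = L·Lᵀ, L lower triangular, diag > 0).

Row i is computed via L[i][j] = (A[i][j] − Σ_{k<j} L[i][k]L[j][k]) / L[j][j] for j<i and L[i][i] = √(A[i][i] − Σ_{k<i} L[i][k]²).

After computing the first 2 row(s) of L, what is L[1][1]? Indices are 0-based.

L[1][1] = 3

Step 1: L[0][0] = √(16) = 4.
  L[1][0] = (-4) / L[0][0] = -1.
Step 2: L[1][1] = √(9) = 3.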